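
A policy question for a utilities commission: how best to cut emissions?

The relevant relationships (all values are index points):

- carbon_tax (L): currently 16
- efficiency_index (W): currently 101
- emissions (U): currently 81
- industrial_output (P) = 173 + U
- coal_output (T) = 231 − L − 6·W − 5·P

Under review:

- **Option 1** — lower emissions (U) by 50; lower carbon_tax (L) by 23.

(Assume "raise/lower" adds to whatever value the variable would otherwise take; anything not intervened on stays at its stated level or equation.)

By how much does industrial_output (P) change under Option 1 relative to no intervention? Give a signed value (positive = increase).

-50

Baseline:
  U = 81
  P = 173 + 81 = 254
Option 1 (U − 50, L − 23):
  U = 81 − 50 = 31
  P = 173 + 31 = 204
Change in P: 204 − 254 = -50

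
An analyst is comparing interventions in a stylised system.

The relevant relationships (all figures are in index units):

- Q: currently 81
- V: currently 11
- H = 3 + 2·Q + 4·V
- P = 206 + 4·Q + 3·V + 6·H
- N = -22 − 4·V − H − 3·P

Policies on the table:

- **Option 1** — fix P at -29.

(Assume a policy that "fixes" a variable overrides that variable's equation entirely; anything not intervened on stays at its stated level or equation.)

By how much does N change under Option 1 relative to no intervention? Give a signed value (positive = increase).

Baseline:
  Q = 81
  V = 11
  H = 3 + 2·81 + 4·11 = 209
  P = 206 + 4·81 + 3·11 + 6·209 = 1817
  N = -22 − 4·11 − 209 − 3·1817 = -5726
Option 1 (P := -29):
  Q = 81
  V = 11
  H = 3 + 2·81 + 4·11 = 209
  P = -29
  N = -22 − 4·11 − 209 − 3·(-29) = -188
Change in N: -188 − (-5726) = 5538

5538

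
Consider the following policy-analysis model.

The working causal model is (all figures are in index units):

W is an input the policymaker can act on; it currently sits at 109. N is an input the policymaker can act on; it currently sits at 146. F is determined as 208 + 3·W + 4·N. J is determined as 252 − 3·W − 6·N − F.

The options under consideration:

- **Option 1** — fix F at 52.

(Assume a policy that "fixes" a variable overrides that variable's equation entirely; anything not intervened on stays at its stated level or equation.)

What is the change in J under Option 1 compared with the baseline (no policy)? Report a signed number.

1067

Baseline:
  W = 109
  N = 146
  F = 208 + 3·109 + 4·146 = 1119
  J = 252 − 3·109 − 6·146 − 1119 = -2070
Option 1 (F := 52):
  W = 109
  N = 146
  F = 52
  J = 252 − 3·109 − 6·146 − 52 = -1003
Change in J: -1003 − (-2070) = 1067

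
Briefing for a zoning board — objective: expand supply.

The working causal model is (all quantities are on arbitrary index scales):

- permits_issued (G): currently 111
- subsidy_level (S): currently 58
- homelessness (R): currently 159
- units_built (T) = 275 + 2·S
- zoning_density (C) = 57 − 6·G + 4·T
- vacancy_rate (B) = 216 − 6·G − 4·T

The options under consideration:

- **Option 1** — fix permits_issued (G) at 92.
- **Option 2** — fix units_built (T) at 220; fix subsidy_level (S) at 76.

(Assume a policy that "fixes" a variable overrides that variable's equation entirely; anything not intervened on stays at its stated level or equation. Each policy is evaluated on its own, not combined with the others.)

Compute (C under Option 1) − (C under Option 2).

798

Option 1 (G := 92):
  G = 92
  S = 58
  T = 275 + 2·58 = 391
  C = 57 − 6·92 + 4·391 = 1069
Option 2 (T := 220, S := 76):
  G = 111
  S = 76
  T = 220
  C = 57 − 6·111 + 4·220 = 271
C: 1069 − 271 = 798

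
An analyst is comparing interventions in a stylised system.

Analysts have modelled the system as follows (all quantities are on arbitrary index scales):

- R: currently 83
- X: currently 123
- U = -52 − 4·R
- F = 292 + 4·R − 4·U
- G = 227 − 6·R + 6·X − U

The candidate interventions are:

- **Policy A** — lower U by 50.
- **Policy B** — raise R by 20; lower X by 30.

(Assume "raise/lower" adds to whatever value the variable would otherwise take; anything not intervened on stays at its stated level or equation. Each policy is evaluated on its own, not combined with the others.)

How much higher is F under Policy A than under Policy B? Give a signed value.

-200

Policy A (U − 50):
  R = 83
  U = -52 − 4·83 (−50 from intervention) = -434
  F = 292 + 4·83 − 4·(-434) = 2360
Policy B (R + 20, X − 30):
  R = 83 + 20 = 103
  U = -52 − 4·103 = -464
  F = 292 + 4·103 − 4·(-464) = 2560
F: 2360 − 2560 = -200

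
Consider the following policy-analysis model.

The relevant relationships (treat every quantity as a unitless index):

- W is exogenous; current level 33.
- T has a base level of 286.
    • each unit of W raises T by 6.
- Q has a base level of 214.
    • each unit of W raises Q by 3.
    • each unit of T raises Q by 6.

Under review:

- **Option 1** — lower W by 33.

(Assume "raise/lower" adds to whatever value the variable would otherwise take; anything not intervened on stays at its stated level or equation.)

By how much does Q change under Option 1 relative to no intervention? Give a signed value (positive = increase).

-1287

Baseline:
  W = 33
  T = 286 + 6·33 = 484
  Q = 214 + 3·33 + 6·484 = 3217
Option 1 (W − 33):
  W = 33 − 33 = 0
  T = 286 + 6·0 = 286
  Q = 214 + 3·0 + 6·286 = 1930
Change in Q: 1930 − 3217 = -1287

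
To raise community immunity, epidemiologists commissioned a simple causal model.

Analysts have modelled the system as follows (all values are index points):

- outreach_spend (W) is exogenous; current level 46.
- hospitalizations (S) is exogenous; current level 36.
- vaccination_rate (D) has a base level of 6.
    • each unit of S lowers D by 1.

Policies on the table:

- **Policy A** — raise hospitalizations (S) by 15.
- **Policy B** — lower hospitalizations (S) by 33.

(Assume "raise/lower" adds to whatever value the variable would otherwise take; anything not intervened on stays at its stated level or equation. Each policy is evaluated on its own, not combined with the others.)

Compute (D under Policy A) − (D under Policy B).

Policy A (S + 15):
  S = 36 + 15 = 51
  D = 6 − 51 = -45
Policy B (S − 33):
  S = 36 − 33 = 3
  D = 6 − 3 = 3
D: -45 − 3 = -48

-48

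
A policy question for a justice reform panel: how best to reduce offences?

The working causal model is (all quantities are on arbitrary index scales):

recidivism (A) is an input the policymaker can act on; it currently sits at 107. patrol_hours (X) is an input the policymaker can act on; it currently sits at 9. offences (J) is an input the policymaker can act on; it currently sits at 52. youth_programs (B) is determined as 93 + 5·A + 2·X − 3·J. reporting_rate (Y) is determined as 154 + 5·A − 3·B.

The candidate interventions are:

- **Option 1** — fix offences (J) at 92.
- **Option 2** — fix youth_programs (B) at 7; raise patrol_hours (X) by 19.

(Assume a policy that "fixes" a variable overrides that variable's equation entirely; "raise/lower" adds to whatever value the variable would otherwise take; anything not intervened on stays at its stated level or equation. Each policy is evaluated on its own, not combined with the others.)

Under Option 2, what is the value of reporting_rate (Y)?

Option 2 (B := 7, X + 19):
  A = 107
  X = 9 + 19 = 28
  J = 52
  B = 7
  Y = 154 + 5·107 − 3·7 = 668

668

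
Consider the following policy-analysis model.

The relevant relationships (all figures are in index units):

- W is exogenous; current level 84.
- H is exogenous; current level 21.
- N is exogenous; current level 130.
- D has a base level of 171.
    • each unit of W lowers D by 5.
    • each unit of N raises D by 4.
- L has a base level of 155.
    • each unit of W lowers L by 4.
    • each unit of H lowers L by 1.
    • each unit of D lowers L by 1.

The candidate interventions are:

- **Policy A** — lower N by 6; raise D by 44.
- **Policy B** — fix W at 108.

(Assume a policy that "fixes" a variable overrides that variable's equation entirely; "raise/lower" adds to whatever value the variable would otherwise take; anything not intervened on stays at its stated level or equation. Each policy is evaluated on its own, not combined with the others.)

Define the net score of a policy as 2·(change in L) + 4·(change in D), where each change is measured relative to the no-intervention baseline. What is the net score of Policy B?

Baseline:
  W = 84
  H = 21
  N = 130
  D = 171 − 5·84 + 4·130 = 271
  L = 155 − 4·84 − 21 − 271 = -473
Policy B (W := 108):
  W = 108
  H = 21
  N = 130
  D = 171 − 5·108 + 4·130 = 151
  L = 155 − 4·108 − 21 − 151 = -449
ΔL = -449 − (-473) = 24; ΔD = 151 − 271 = -120
Score = 2·24 + 4·(-120) = -432

-432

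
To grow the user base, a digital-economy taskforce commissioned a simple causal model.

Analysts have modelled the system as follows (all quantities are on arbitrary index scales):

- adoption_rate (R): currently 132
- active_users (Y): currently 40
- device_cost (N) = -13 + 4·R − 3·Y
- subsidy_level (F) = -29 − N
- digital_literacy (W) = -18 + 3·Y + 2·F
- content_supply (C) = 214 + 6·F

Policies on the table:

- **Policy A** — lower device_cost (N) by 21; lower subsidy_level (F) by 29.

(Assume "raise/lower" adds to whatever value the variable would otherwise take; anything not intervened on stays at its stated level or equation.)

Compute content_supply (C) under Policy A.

Policy A (N − 21, F − 29):
  R = 132
  Y = 40
  N = -13 + 4·132 − 3·40 (−21 from intervention) = 374
  F = -29 − 374 (−29 from intervention) = -432
  C = 214 + 6·(-432) = -2378

-2378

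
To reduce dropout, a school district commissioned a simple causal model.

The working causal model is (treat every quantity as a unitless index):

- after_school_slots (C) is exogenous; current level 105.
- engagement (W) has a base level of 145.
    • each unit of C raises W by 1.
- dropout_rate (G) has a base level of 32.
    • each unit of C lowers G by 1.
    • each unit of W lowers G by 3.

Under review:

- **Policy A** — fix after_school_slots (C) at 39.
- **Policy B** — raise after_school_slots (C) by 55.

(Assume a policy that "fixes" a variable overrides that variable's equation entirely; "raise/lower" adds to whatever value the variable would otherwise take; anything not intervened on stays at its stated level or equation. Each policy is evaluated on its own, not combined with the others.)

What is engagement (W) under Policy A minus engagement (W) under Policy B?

Policy A (C := 39):
  C = 39
  W = 145 + 39 = 184
Policy B (C + 55):
  C = 105 + 55 = 160
  W = 145 + 160 = 305
W: 184 − 305 = -121

-121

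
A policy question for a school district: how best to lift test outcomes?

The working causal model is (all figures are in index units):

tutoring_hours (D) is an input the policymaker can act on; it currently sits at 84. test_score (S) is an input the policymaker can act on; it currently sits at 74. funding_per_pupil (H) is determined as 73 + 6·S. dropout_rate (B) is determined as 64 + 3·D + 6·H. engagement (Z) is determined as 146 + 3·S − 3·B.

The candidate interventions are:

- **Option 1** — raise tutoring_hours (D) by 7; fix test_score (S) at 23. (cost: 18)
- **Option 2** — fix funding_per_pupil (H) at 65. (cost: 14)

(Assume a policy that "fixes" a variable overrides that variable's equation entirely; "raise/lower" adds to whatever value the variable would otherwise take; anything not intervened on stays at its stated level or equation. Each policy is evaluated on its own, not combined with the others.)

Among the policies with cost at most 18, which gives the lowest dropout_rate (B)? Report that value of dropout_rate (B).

706

Option 1 (D + 7, S := 23):
  D = 84 + 7 = 91
  S = 23
  H = 73 + 6·23 = 211
  B = 64 + 3·91 + 6·211 = 1603
Option 2 (H := 65):
  D = 84
  S = 74
  H = 65
  B = 64 + 3·84 + 6·65 = 706
Comparing — Option 1: B=1603, Option 2: B=706. Lowest is 706 (Option 2).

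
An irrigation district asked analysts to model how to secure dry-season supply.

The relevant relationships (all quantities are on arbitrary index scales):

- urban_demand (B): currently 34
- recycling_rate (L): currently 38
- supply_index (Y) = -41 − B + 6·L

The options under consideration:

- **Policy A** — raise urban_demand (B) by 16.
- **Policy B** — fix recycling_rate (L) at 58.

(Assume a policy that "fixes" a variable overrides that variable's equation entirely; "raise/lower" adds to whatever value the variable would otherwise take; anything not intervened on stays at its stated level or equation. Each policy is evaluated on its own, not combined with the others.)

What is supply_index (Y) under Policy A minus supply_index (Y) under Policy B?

-136

Policy A (B + 16):
  B = 34 + 16 = 50
  L = 38
  Y = -41 − 50 + 6·38 = 137
Policy B (L := 58):
  B = 34
  L = 58
  Y = -41 − 34 + 6·58 = 273
Y: 137 − 273 = -136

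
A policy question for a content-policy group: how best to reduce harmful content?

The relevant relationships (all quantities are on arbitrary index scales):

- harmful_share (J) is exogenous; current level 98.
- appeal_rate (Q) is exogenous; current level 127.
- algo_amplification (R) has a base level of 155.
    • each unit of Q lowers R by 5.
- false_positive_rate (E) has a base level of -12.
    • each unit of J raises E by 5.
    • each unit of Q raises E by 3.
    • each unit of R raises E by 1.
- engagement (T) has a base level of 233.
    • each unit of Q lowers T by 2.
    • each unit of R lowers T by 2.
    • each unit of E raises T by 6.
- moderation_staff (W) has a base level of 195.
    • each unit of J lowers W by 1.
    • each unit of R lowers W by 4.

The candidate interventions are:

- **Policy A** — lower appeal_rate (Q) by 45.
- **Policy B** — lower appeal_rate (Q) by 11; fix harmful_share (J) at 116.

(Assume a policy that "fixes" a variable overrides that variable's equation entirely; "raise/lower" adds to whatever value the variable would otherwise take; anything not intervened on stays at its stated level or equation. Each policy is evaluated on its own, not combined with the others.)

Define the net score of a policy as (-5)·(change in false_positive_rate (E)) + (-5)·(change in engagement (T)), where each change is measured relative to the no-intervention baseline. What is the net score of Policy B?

Baseline:
  J = 98
  Q = 127
  R = 155 − 5·127 = -480
  E = -12 + 5·98 + 3·127 + (-480) = 379
  T = 233 − 2·127 − 2·(-480) + 6·379 = 3213
Policy B (Q − 11, J := 116):
  J = 116
  Q = 127 − 11 = 116
  R = 155 − 5·116 = -425
  E = -12 + 5·116 + 3·116 + (-425) = 491
  T = 233 − 2·116 − 2·(-425) + 6·491 = 3797
ΔE = 491 − 379 = 112; ΔT = 3797 − 3213 = 584
Score = (-5)·112 + (-5)·584 = -3480

-3480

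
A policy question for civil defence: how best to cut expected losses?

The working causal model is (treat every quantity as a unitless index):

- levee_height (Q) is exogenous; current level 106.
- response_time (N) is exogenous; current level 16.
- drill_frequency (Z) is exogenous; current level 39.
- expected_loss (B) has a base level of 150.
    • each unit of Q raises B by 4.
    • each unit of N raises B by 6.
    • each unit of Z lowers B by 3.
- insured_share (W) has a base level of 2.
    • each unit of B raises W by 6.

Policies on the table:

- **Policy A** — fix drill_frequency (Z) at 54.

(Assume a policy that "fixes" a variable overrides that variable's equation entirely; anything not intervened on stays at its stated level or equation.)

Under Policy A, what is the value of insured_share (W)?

3050

Policy A (Z := 54):
  Q = 106
  N = 16
  Z = 54
  B = 150 + 4·106 + 6·16 − 3·54 = 508
  W = 2 + 6·508 = 3050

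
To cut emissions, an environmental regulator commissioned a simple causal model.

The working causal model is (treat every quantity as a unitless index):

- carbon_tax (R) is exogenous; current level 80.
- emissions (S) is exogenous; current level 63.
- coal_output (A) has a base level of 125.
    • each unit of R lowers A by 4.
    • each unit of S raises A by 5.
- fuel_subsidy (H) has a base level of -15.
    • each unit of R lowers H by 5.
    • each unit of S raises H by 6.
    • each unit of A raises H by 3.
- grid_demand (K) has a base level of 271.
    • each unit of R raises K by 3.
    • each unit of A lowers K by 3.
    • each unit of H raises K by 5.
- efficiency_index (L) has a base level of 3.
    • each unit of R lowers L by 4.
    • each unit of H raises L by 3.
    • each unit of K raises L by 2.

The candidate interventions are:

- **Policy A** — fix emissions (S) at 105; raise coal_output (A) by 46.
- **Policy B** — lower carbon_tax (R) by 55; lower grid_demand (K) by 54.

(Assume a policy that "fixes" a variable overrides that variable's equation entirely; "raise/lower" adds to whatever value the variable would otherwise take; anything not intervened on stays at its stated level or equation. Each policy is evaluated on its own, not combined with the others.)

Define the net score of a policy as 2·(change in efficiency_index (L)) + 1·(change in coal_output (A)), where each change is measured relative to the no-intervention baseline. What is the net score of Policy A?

Baseline:
  R = 80
  S = 63
  A = 125 − 4·80 + 5·63 = 120
  H = -15 − 5·80 + 6·63 + 3·120 = 323
  K = 271 + 3·80 − 3·120 + 5·323 = 1766
  L = 3 − 4·80 + 3·323 + 2·1766 = 4184
Policy A (S := 105, A + 46):
  R = 80
  S = 105
  A = 125 − 4·80 + 5·105 (+46 from intervention) = 376
  H = -15 − 5·80 + 6·105 + 3·376 = 1343
  K = 271 + 3·80 − 3·376 + 5·1343 = 6098
  L = 3 − 4·80 + 3·1343 + 2·6098 = 15908
ΔL = 15908 − 4184 = 11724; ΔA = 376 − 120 = 256
Score = 2·11724 + 1·256 = 23704

23704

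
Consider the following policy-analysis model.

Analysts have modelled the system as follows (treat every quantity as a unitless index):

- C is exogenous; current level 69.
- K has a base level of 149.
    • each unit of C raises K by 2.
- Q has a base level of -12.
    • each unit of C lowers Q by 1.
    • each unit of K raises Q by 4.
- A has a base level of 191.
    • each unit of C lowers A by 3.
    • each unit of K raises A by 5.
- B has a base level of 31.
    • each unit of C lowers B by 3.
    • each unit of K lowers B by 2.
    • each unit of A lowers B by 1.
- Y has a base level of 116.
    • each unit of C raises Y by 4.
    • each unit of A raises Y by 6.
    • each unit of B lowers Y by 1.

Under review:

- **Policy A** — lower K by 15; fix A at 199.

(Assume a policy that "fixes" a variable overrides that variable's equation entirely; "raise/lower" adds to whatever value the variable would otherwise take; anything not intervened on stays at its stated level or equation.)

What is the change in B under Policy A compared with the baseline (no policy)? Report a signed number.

1250

Baseline:
  C = 69
  K = 149 + 2·69 = 287
  A = 191 − 3·69 + 5·287 = 1419
  B = 31 − 3·69 − 2·287 − 1419 = -2169
Policy A (K − 15, A := 199):
  C = 69
  K = 149 + 2·69 (−15 from intervention) = 272
  A = 199
  B = 31 − 3·69 − 2·272 − 199 = -919
Change in B: -919 − (-2169) = 1250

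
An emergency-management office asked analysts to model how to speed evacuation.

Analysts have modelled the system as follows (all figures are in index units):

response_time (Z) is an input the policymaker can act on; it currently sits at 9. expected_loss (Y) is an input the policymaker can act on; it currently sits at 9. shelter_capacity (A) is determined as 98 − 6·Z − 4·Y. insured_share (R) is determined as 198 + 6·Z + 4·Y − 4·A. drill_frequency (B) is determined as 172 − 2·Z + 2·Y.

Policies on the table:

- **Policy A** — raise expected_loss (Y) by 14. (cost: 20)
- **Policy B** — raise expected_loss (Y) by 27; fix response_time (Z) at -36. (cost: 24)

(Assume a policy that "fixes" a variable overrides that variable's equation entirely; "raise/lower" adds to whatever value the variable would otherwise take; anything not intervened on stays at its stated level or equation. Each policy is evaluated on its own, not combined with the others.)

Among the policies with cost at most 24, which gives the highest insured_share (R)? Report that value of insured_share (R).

Policy A (Y + 14):
  Z = 9
  Y = 9 + 14 = 23
  A = 98 − 6·9 − 4·23 = -48
  R = 198 + 6·9 + 4·23 − 4·(-48) = 536
Policy B (Y + 27, Z := -36):
  Z = -36
  Y = 9 + 27 = 36
  A = 98 − 6·(-36) − 4·36 = 170
  R = 198 + 6·(-36) + 4·36 − 4·170 = -554
Comparing — Policy A: R=536, Policy B: R=-554. Highest is 536 (Policy A).

536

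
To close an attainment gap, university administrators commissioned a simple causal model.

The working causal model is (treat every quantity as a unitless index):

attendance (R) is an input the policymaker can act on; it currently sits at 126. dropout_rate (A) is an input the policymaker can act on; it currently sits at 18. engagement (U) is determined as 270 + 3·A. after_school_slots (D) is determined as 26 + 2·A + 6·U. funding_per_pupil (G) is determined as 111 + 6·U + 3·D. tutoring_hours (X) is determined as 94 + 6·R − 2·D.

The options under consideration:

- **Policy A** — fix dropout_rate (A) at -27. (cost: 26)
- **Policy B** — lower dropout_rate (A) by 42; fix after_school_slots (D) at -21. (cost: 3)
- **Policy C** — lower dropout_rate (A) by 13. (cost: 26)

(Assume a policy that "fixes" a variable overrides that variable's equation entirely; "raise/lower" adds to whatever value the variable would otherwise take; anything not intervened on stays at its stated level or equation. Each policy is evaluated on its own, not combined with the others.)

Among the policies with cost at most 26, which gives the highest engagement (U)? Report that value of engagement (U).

285

Policy A (A := -27):
  A = -27
  U = 270 + 3·(-27) = 189
Policy B (A − 42, D := -21):
  A = 18 − 42 = -24
  U = 270 + 3·(-24) = 198
Policy C (A − 13):
  A = 18 − 13 = 5
  U = 270 + 3·5 = 285
Comparing — Policy A: U=189, Policy B: U=198, Policy C: U=285. Highest is 285 (Policy C).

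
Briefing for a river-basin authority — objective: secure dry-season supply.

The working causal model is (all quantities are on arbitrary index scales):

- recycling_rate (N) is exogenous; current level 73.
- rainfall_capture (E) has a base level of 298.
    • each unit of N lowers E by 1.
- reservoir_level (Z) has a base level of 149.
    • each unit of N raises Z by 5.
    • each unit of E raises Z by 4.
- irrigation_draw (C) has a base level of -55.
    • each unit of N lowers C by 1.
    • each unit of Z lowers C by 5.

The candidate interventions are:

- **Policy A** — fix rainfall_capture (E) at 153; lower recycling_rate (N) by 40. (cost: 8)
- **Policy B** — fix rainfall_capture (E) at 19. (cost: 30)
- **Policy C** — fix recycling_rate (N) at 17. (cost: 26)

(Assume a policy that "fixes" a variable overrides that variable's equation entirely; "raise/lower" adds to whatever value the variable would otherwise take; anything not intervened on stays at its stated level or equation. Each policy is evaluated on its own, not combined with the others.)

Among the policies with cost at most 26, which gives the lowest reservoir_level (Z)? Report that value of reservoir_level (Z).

Policy A (E := 153, N − 40):
  N = 73 − 40 = 33
  E = 153
  Z = 149 + 5·33 + 4·153 = 926
Policy C (N := 17):
  N = 17
  E = 298 − 17 = 281
  Z = 149 + 5·17 + 4·281 = 1358
Comparing — Policy A: Z=926, Policy C: Z=1358. Lowest is 926 (Policy A).

926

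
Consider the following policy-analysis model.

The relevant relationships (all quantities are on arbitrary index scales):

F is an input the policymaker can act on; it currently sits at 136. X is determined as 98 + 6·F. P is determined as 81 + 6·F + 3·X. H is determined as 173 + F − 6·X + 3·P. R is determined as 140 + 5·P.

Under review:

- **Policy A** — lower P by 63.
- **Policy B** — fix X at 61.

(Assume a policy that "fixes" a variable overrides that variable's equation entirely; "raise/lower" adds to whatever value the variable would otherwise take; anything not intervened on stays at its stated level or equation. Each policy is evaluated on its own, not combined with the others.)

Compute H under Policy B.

3183

Policy B (X := 61):
  F = 136
  X = 61
  P = 81 + 6·136 + 3·61 = 1080
  H = 173 + 136 − 6·61 + 3·1080 = 3183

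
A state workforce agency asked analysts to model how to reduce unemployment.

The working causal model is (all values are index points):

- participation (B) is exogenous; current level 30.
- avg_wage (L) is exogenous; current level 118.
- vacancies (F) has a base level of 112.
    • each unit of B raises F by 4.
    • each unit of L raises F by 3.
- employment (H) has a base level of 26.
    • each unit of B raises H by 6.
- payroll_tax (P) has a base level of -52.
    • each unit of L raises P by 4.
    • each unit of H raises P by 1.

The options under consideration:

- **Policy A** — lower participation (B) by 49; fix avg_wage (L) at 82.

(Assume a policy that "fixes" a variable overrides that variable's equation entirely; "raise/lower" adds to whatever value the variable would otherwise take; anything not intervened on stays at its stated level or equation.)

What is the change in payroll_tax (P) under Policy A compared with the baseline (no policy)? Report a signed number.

Baseline:
  B = 30
  L = 118
  H = 26 + 6·30 = 206
  P = -52 + 4·118 + 206 = 626
Policy A (B − 49, L := 82):
  B = 30 − 49 = -19
  L = 82
  H = 26 + 6·(-19) = -88
  P = -52 + 4·82 + (-88) = 188
Change in P: 188 − 626 = -438

-438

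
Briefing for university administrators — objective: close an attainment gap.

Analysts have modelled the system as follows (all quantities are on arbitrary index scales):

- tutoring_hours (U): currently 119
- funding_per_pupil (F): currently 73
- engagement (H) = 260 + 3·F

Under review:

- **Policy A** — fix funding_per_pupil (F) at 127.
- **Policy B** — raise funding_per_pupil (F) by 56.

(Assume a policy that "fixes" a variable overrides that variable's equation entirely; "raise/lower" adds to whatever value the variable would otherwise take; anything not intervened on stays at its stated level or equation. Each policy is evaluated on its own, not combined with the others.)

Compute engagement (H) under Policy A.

Policy A (F := 127):
  F = 127
  H = 260 + 3·127 = 641

641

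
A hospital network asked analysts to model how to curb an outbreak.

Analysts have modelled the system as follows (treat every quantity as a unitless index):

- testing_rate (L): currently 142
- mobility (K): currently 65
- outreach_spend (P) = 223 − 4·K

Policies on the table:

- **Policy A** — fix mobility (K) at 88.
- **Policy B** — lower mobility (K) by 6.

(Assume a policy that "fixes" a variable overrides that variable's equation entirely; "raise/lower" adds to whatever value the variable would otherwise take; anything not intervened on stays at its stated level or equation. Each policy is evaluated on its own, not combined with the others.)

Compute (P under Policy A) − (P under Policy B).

Policy A (K := 88):
  K = 88
  P = 223 − 4·88 = -129
Policy B (K − 6):
  K = 65 − 6 = 59
  P = 223 − 4·59 = -13
P: -129 − (-13) = -116

-116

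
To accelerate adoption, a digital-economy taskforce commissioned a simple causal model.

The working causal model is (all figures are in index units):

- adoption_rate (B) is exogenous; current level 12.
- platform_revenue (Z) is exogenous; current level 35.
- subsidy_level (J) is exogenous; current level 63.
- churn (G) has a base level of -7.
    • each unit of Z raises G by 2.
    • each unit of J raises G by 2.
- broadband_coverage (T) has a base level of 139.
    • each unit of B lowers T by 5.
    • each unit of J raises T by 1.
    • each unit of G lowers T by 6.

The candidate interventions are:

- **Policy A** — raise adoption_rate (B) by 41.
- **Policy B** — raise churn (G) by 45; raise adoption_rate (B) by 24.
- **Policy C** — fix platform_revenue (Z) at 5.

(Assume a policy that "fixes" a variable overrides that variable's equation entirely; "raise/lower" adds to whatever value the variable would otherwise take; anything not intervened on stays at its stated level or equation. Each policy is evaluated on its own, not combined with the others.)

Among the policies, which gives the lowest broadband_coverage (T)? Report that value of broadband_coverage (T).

Policy A (B + 41):
  B = 12 + 41 = 53
  Z = 35
  J = 63
  G = -7 + 2·35 + 2·63 = 189
  T = 139 − 5·53 + 63 − 6·189 = -1197
Policy B (G + 45, B + 24):
  B = 12 + 24 = 36
  Z = 35
  J = 63
  G = -7 + 2·35 + 2·63 (+45 from intervention) = 234
  T = 139 − 5·36 + 63 − 6·234 = -1382
Policy C (Z := 5):
  B = 12
  Z = 5
  J = 63
  G = -7 + 2·5 + 2·63 = 129
  T = 139 − 5·12 + 63 − 6·129 = -632
Comparing — Policy A: T=-1197, Policy B: T=-1382, Policy C: T=-632. Lowest is -1382 (Policy B).

-1382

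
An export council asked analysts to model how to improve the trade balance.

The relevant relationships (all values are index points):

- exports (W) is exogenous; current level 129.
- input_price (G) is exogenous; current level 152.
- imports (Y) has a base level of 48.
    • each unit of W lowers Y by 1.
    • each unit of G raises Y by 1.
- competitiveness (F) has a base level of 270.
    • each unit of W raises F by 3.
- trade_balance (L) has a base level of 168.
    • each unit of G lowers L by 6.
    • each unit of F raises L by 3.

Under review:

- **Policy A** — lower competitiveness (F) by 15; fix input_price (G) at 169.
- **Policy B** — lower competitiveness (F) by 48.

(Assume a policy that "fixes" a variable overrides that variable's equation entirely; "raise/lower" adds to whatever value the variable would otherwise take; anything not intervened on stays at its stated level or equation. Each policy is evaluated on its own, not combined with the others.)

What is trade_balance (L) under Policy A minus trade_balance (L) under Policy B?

Policy A (F − 15, G := 169):
  W = 129
  G = 169
  F = 270 + 3·129 (−15 from intervention) = 642
  L = 168 − 6·169 + 3·642 = 1080
Policy B (F − 48):
  W = 129
  G = 152
  F = 270 + 3·129 (−48 from intervention) = 609
  L = 168 − 6·152 + 3·609 = 1083
L: 1080 − 1083 = -3

-3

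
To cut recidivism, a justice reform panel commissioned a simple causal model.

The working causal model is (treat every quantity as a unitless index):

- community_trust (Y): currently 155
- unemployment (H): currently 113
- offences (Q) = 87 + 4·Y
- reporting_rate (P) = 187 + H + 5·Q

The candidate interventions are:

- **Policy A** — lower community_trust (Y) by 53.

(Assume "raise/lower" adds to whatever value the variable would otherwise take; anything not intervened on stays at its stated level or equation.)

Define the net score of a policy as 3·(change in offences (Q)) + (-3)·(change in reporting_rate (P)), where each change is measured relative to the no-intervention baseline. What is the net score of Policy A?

Baseline:
  Y = 155
  H = 113
  Q = 87 + 4·155 = 707
  P = 187 + 113 + 5·707 = 3835
Policy A (Y − 53):
  Y = 155 − 53 = 102
  H = 113
  Q = 87 + 4·102 = 495
  P = 187 + 113 + 5·495 = 2775
ΔQ = 495 − 707 = -212; ΔP = 2775 − 3835 = -1060
Score = 3·(-212) + (-3)·(-1060) = 2544

2544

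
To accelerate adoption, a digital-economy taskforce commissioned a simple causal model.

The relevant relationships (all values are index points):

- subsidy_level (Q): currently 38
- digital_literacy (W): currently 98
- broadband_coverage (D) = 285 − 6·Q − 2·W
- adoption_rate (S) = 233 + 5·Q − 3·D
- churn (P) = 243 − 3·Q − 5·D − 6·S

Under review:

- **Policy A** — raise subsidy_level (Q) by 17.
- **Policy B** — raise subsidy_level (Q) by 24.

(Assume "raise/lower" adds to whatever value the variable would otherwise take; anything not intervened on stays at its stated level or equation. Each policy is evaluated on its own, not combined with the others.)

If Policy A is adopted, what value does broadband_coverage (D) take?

-241

Policy A (Q + 17):
  Q = 38 + 17 = 55
  W = 98
  D = 285 − 6·55 − 2·98 = -241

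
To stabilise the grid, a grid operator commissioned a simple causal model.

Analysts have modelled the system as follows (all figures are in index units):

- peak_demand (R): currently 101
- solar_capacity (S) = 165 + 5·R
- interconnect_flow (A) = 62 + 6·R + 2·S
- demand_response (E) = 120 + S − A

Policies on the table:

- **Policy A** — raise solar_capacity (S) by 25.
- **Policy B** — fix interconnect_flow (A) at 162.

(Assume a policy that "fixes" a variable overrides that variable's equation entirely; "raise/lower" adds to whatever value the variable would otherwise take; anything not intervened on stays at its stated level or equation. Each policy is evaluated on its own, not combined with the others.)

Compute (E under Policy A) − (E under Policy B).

Policy A (S + 25):
  R = 101
  S = 165 + 5·101 (+25 from intervention) = 695
  A = 62 + 6·101 + 2·695 = 2058
  E = 120 + 695 − 2058 = -1243
Policy B (A := 162):
  R = 101
  S = 165 + 5·101 = 670
  A = 162
  E = 120 + 670 − 162 = 628
E: -1243 − 628 = -1871

-1871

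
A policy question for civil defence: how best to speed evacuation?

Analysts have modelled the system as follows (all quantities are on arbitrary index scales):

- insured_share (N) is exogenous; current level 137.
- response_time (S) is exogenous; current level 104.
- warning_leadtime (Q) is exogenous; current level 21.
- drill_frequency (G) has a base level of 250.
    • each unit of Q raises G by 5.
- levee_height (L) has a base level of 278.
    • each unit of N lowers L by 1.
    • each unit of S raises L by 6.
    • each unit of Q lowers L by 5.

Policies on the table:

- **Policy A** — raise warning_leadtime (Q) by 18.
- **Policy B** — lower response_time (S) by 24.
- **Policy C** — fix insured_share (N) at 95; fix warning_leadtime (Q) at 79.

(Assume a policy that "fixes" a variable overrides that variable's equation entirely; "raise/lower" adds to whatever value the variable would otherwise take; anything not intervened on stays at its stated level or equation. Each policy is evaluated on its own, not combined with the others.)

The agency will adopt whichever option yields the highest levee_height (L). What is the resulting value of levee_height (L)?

570

Policy A (Q + 18):
  N = 137
  S = 104
  Q = 21 + 18 = 39
  L = 278 − 137 + 6·104 − 5·39 = 570
Policy B (S − 24):
  N = 137
  S = 104 − 24 = 80
  Q = 21
  L = 278 − 137 + 6·80 − 5·21 = 516
Policy C (N := 95, Q := 79):
  N = 95
  S = 104
  Q = 79
  L = 278 − 95 + 6·104 − 5·79 = 412
Comparing — Policy A: L=570, Policy B: L=516, Policy C: L=412. Highest is 570 (Policy A).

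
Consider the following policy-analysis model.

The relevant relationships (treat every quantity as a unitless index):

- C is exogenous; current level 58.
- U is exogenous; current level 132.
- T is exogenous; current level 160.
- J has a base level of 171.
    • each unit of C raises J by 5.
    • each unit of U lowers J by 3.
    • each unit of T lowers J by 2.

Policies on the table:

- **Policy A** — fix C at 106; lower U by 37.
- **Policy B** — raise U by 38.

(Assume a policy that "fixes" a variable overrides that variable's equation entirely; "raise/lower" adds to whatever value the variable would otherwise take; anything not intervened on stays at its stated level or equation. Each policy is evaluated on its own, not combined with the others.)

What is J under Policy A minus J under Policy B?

Policy A (C := 106, U − 37):
  C = 106
  U = 132 − 37 = 95
  T = 160
  J = 171 + 5·106 − 3·95 − 2·160 = 96
Policy B (U + 38):
  C = 58
  U = 132 + 38 = 170
  T = 160
  J = 171 + 5·58 − 3·170 − 2·160 = -369
J: 96 − (-369) = 465

465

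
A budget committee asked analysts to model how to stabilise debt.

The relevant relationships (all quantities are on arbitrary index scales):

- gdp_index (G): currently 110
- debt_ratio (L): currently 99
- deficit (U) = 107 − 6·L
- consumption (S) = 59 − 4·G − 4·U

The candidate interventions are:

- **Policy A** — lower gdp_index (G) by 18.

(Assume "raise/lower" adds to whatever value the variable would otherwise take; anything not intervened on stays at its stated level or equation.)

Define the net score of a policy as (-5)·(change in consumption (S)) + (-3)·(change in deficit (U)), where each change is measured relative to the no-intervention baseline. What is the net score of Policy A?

Baseline:
  G = 110
  L = 99
  U = 107 − 6·99 = -487
  S = 59 − 4·110 − 4·(-487) = 1567
Policy A (G − 18):
  G = 110 − 18 = 92
  L = 99
  U = 107 − 6·99 = -487
  S = 59 − 4·92 − 4·(-487) = 1639
ΔS = 1639 − 1567 = 72; ΔU = -487 − (-487) = 0
Score = (-5)·72 + (-3)·0 = -360

-360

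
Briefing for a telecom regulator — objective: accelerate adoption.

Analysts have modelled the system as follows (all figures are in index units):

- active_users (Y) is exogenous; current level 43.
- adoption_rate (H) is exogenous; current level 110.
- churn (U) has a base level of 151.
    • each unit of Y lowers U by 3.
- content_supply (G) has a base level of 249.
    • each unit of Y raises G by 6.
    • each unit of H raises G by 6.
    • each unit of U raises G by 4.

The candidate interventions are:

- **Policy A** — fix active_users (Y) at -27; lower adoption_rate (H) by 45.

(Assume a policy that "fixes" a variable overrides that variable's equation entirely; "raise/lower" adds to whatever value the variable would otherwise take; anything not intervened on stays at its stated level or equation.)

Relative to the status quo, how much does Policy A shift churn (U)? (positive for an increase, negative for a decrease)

210

Baseline:
  Y = 43
  U = 151 − 3·43 = 22
Policy A (Y := -27, H − 45):
  Y = -27
  U = 151 − 3·(-27) = 232
Change in U: 232 − 22 = 210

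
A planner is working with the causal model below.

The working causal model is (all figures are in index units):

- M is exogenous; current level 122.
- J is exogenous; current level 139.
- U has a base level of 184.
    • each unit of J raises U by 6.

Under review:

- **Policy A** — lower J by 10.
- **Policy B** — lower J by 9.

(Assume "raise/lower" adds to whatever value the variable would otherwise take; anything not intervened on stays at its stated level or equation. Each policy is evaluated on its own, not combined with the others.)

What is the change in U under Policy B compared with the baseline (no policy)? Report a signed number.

Baseline:
  J = 139
  U = 184 + 6·139 = 1018
Policy B (J − 9):
  J = 139 − 9 = 130
  U = 184 + 6·130 = 964
Change in U: 964 − 1018 = -54

-54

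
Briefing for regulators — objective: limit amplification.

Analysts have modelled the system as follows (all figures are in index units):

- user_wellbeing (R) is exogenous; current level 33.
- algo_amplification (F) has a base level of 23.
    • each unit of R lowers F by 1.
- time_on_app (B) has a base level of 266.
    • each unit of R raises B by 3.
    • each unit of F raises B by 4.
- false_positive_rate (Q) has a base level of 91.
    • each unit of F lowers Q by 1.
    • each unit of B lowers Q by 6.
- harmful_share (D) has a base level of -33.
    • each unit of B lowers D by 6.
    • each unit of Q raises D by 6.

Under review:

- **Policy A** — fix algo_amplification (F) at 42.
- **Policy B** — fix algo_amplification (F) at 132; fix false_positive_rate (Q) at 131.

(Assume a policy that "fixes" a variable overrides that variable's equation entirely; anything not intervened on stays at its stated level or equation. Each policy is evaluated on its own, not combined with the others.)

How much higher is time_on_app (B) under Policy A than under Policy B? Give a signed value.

-360

Policy A (F := 42):
  R = 33
  F = 42
  B = 266 + 3·33 + 4·42 = 533
Policy B (F := 132, Q := 131):
  R = 33
  F = 132
  B = 266 + 3·33 + 4·132 = 893
B: 533 − 893 = -360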